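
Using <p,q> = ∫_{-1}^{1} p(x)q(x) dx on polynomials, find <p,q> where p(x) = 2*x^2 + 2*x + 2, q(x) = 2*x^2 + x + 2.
<p,q> = 244/15

Expand the product: p(x)·q(x) = 4*x^4 + 6*x^3 + 10*x^2 + 6*x + 4.
∫_{-1}^{1} of each monomial x^k gives [2/(k+1) if k even, 0 if k odd]. Integrating term-by-term (or equivalently evaluating the antiderivative F(x) = 4*x^5/5 + 3*x^4/2 + 10*x^3/3 + 3*x^2 + 4*x at the endpoints):
  F(1) − F(−1) = 379/30 − (-109/30) = 244/15.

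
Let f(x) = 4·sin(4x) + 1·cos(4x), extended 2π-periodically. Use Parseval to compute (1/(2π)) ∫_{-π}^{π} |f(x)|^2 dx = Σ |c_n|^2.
Σ |c_n|^2 = 17/2

Expand |f|^2 and use orthogonality of {sin(nx), cos(mx)} on [-π, π]:
  ∫_{-π}^{π} sin(nx)^2 dx = π, ∫ cos(mx)^2 dx = π, and cross terms integrate to 0.
So ∫_{-π}^{π} f(x)^2 dx = 4^2 · π + 1^2 · π = (16 + 1)π.
Divide by 2π: (16 + 1)/2 = 17/2.
By Parseval, this equals Σ |c_n|^2.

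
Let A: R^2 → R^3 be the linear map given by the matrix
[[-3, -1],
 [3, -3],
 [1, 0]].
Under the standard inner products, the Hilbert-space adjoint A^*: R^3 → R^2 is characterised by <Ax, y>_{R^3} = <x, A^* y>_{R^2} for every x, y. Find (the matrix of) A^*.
A^* = A^T =
[[-3, 3, 1],
 [-1, -3, 0]]

For real matrices with standard dot products, the defining identity <Ax, y> = <x, A^* y> gives (Ax)^T y = x^T (A^*) y, i.e. x^T A^T y = x^T (A^*) y. Since this holds for all x, y, we must have A^* = A^T. Therefore
A^* =
[[-3, 3, 1],
 [-1, -3, 0]].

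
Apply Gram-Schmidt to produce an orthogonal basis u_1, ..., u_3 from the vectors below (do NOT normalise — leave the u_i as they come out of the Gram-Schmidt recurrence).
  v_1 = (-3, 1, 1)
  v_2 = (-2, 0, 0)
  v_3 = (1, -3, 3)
Orthogonal basis:
  u_1 = (-3, 1, 1)
  u_2 = (-4/11, -6/11, -6/11)
  u_3 = (0, -3, 3)

Apply the Gram-Schmidt recurrence
  u_1 = v_1
  u_i = v_i − Σ_{j<i} ((v_i · u_j) / (u_j · u_j)) · u_j.

Step by step this gives:
  u_1 = (-3, 1, 1)
  u_2 = (-4/11, -6/11, -6/11)
  u_3 = (0, -3, 3)

Orthogonality check:
  u_2 · u_1 = 0 (should be 0)
  u_3 · u_1 = 0 (should be 0)
  u_3 · u_2 = 0 (should be 0)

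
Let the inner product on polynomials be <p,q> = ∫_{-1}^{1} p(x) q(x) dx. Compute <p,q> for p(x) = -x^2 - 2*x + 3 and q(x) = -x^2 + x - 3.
<p,q> = -284/15

Expand the product: p(x)·q(x) = x^4 + x^3 - 2*x^2 + 9*x - 9.
∫_{-1}^{1} of each monomial x^k gives [2/(k+1) if k even, 0 if k odd]. Integrating term-by-term (or equivalently evaluating the antiderivative F(x) = x^5/5 + x^4/4 - 2*x^3/3 + 9*x^2/2 - 9*x at the endpoints):
  F(1) − F(−1) = -283/60 − (853/60) = -284/15.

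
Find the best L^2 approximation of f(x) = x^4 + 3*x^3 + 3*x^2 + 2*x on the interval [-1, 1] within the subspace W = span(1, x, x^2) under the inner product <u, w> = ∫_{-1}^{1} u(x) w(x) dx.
g(x) = 27*x^2/7 + 19*x/5 - 3/35

The best approximation g ∈ W is the orthogonal projection of f onto W. Writing g = a_0 + a_1 x + a_2 x^2, the coefficients solve the normal equations G · a = b where
  G_{ij} = <φ_i, φ_j> and b_i = <f, φ_i>, with φ_0 = 1, φ_1 = x, φ_2 = x^2.
G =
  [2, 0, 2/3]
  [0, 2/3, 0]
  [2/3, 0, 2/5],
b = (12/5, 38/15, 52/35).
Solving gives a_0 = -3/35, a_1 = 19/5, a_2 = 27/7, so
  g(x) = 27*x^2/7 + 19*x/5 - 3/35.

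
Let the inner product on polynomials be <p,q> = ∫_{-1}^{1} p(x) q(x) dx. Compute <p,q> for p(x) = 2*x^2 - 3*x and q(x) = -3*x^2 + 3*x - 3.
<p,q> = -62/5

Expand the product: p(x)·q(x) = -6*x^4 + 15*x^3 - 15*x^2 + 9*x.
∫_{-1}^{1} of each monomial x^k gives [2/(k+1) if k even, 0 if k odd]. Integrating term-by-term (or equivalently evaluating the antiderivative F(x) = -6*x^5/5 + 15*x^4/4 - 5*x^3 + 9*x^2/2 at the endpoints):
  F(1) − F(−1) = 41/20 − (289/20) = -62/5.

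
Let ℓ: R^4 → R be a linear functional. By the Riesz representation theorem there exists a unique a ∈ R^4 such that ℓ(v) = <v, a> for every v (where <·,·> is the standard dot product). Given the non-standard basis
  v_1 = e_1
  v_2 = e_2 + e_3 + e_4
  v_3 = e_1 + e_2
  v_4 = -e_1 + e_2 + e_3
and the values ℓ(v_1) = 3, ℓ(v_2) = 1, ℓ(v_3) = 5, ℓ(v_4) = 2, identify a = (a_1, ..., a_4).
a = (3, 2, 3, -4)

Write a = (a_1, ..., a_4) in the standard basis. For each basis vector v_i, ℓ(v_i) = <v_i, a> is a linear equation in the a_j's. Collect the n equations into a matrix system V a = ℓ, where row i of V is v_i (expressed in the standard basis). Since V is invertible (lower-triangular with 1s on the diagonal, up to permutation), solve by back-substitution:
  V =
[[1, 0, 0, 0],
 [0, 1, 1, 1],
 [1, 1, 0, 0],
 [-1, 1, 1, 0]]
  V a = (3, 1, 5, 2)
Solving gives a = (3, 2, 3, -4).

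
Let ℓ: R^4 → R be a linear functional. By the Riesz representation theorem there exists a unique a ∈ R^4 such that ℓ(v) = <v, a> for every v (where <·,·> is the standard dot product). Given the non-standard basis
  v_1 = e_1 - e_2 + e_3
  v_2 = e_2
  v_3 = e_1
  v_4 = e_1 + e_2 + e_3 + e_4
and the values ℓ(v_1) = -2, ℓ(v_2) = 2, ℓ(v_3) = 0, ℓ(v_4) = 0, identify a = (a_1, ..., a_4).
a = (0, 2, 0, -2)

Write a = (a_1, ..., a_4) in the standard basis. For each basis vector v_i, ℓ(v_i) = <v_i, a> is a linear equation in the a_j's. Collect the n equations into a matrix system V a = ℓ, where row i of V is v_i (expressed in the standard basis). Since V is invertible (lower-triangular with 1s on the diagonal, up to permutation), solve by back-substitution:
  V =
[[1, -1, 1, 0],
 [0, 1, 0, 0],
 [1, 0, 0, 0],
 [1, 1, 1, 1]]
  V a = (-2, 2, 0, 0)
Solving gives a = (0, 2, 0, -2).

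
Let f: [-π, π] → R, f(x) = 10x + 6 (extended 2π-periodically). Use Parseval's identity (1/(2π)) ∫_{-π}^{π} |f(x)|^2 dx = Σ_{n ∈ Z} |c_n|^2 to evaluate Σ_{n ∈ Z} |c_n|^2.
Σ |c_n|^2 = 100π^2/3 + 36

Expand and integrate term by term over [-π, π]:
  ∫ (10x)^2 dx = 100·(2π^3/3); ∫ 2·10·(6)·x dx = 0 (odd integrand); ∫ 6^2 dx = 36·2π.
So (1/(2π)) ∫_{-π}^{π} (10x + 6)^2 dx = 100π^2/3 + 36 = 100π^2/3 + 36.
Parseval ⇒ Σ |c_n|^2 = 100π^2/3 + 36.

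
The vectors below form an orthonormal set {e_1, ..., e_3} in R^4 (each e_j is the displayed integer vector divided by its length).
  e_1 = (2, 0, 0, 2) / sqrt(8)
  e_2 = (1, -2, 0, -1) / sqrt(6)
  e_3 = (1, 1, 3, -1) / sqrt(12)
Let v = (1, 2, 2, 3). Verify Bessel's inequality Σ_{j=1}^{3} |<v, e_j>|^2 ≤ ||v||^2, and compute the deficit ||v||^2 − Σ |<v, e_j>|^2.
Σ |<v, e_j>|^2 = 17; ||v||^2 = 18; deficit = 1

Write each e_j = u_j / sqrt(<u_j, u_j>) where u_j is the displayed integer vector. Then <v, e_j> = <v, u_j> / sqrt(<u_j, u_j>), so |<v, e_j>|^2 = <v, u_j>^2 / <u_j, u_j>.
Coefficients: <v, e_1> = 8/sqrt(8), <v, e_2> = -6/sqrt(6), <v, e_3> = 6/sqrt(12).
Square and sum: Σ |<v, e_j>|^2 = 17.
Compute ||v||^2 = v·v = 18.
Deficit = 18 − 17 = 1 ≥ 0, confirming Bessel's inequality. (The deficit equals ||v − Σ <v,e_j> e_j||^2, the squared distance from v to span{e_j}.)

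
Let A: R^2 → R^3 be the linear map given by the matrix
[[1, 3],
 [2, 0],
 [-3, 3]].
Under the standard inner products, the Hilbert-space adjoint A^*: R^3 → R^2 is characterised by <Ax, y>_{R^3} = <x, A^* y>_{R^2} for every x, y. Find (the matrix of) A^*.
A^* = A^T =
[[1, 2, -3],
 [3, 0, 3]]

For real matrices with standard dot products, the defining identity <Ax, y> = <x, A^* y> gives (Ax)^T y = x^T (A^*) y, i.e. x^T A^T y = x^T (A^*) y. Since this holds for all x, y, we must have A^* = A^T. Therefore
A^* =
[[1, 2, -3],
 [3, 0, 3]].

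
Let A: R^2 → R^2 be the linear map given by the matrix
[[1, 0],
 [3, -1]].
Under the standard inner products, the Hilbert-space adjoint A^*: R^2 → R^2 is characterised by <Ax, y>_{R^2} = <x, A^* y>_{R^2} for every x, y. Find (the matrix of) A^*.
A^* = A^T =
[[1, 3],
 [0, -1]]

For real matrices with standard dot products, the defining identity <Ax, y> = <x, A^* y> gives (Ax)^T y = x^T (A^*) y, i.e. x^T A^T y = x^T (A^*) y. Since this holds for all x, y, we must have A^* = A^T. Therefore
A^* =
[[1, 3],
 [0, -1]].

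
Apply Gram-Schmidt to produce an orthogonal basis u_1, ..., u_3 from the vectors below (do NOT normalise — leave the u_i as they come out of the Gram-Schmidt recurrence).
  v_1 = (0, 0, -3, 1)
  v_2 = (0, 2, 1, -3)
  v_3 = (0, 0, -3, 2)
Orthogonal basis:
  u_1 = (0, 0, -3, 1)
  u_2 = (0, 2, -4/5, -12/5)
  u_3 = (0, 6/13, 3/26, 9/26)

Apply the Gram-Schmidt recurrence
  u_1 = v_1
  u_i = v_i − Σ_{j<i} ((v_i · u_j) / (u_j · u_j)) · u_j.

Step by step this gives:
  u_1 = (0, 0, -3, 1)
  u_2 = (0, 2, -4/5, -12/5)
  u_3 = (0, 6/13, 3/26, 9/26)

Orthogonality check:
  u_2 · u_1 = 0 (should be 0)
  u_3 · u_1 = 0 (should be 0)
  u_3 · u_2 = 0 (should be 0)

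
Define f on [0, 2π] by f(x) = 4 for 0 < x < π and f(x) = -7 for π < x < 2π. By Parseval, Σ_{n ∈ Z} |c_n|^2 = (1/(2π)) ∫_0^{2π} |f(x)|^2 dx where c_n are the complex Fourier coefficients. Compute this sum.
Σ |c_n|^2 = 65/2

Parseval equates the L^2 energy of f (normalised by 1/(2π)) with the ℓ^2 sum of its Fourier coefficients: (1/(2π)) ∫_0^{2π} |f|^2 = Σ |c_n|^2.
Compute the left side: (1/(2π)) [∫_0^π 4^2 dx + ∫_π^{2π} (-7)^2 dx] = (1/(2π)) · (16π + 49π) = (16 + 49)/2 = 65/2.
So Σ_{n ∈ Z} |c_n|^2 = 65/2.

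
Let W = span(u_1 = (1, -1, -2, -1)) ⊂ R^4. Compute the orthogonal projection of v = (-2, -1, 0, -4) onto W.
proj_W(v) = (3/7, -3/7, -6/7, -3/7)

Set up U = [u_1 | ... | u_1] ∈ R^(4×1). The projector onto W = col(U) is P = U (U^T U)^(-1) U^T.
Compute U^T U =
  [7],
and U^T v = (3).
Solve U^T U · c = U^T v for the coefficients: c = (3/7). The projection is proj_W(v) = U c.
Check: (v - proj_W(v)) · u_1 = 0  (should be 0).
Result: proj_W(v) = (3/7, -3/7, -6/7, -3/7).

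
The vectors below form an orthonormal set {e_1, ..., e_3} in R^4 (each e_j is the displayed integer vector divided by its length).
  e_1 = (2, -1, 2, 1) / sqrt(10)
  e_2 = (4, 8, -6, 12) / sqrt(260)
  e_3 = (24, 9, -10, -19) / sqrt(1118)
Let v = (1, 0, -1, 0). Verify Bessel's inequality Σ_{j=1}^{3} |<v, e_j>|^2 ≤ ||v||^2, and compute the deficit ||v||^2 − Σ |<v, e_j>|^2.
Σ |<v, e_j>|^2 = 61/43; ||v||^2 = 2; deficit = 25/43

Write each e_j = u_j / sqrt(<u_j, u_j>) where u_j is the displayed integer vector. Then <v, e_j> = <v, u_j> / sqrt(<u_j, u_j>), so |<v, e_j>|^2 = <v, u_j>^2 / <u_j, u_j>.
Coefficients: <v, e_1> = 0/sqrt(10), <v, e_2> = 10/sqrt(260), <v, e_3> = 34/sqrt(1118).
Square and sum: Σ |<v, e_j>|^2 = 61/43.
Compute ||v||^2 = v·v = 2.
Deficit = 2 − 61/43 = 25/43 ≥ 0, confirming Bessel's inequality. (The deficit equals ||v − Σ <v,e_j> e_j||^2, the squared distance from v to span{e_j}.)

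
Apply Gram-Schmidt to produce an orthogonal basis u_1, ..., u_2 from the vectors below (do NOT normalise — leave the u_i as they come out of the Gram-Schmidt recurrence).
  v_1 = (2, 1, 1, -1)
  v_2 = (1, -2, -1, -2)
Orthogonal basis:
  u_1 = (2, 1, 1, -1)
  u_2 = (5/7, -15/7, -8/7, -13/7)

Apply the Gram-Schmidt recurrence
  u_1 = v_1
  u_i = v_i − Σ_{j<i} ((v_i · u_j) / (u_j · u_j)) · u_j.

Step by step this gives:
  u_1 = (2, 1, 1, -1)
  u_2 = (5/7, -15/7, -8/7, -13/7)

Orthogonality check:
  u_2 · u_1 = 0 (should be 0)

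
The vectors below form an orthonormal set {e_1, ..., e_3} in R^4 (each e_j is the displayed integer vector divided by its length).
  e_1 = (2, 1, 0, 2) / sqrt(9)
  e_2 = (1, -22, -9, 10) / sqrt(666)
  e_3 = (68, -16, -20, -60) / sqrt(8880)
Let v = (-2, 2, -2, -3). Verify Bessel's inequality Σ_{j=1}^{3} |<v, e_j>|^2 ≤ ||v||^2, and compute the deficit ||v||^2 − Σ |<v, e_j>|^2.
Σ |<v, e_j>|^2 = 187/15; ||v||^2 = 21; deficit = 128/15

Write each e_j = u_j / sqrt(<u_j, u_j>) where u_j is the displayed integer vector. Then <v, e_j> = <v, u_j> / sqrt(<u_j, u_j>), so |<v, e_j>|^2 = <v, u_j>^2 / <u_j, u_j>.
Coefficients: <v, e_1> = -8/sqrt(9), <v, e_2> = -58/sqrt(666), <v, e_3> = 52/sqrt(8880).
Square and sum: Σ |<v, e_j>|^2 = 187/15.
Compute ||v||^2 = v·v = 21.
Deficit = 21 − 187/15 = 128/15 ≥ 0, confirming Bessel's inequality. (The deficit equals ||v − Σ <v,e_j> e_j||^2, the squared distance from v to span{e_j}.)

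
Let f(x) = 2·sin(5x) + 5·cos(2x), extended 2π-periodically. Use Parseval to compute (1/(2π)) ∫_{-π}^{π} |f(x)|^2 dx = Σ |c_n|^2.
Σ |c_n|^2 = 29/2

Expand |f|^2 and use orthogonality of {sin(nx), cos(mx)} on [-π, π]:
  ∫_{-π}^{π} sin(nx)^2 dx = π, ∫ cos(mx)^2 dx = π, and cross terms integrate to 0.
So ∫_{-π}^{π} f(x)^2 dx = 2^2 · π + 5^2 · π = (4 + 25)π.
Divide by 2π: (4 + 25)/2 = 29/2.
By Parseval, this equals Σ |c_n|^2.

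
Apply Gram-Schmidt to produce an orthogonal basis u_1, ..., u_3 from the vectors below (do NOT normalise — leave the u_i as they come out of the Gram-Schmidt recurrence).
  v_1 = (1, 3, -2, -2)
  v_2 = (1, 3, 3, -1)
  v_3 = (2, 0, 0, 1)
Orthogonal basis:
  u_1 = (1, 3, -2, -2)
  u_2 = (2/3, 2, 11/3, -1/3)
  u_3 = (53/27, -1/9, -11/54, 55/54)

Apply the Gram-Schmidt recurrence
  u_1 = v_1
  u_i = v_i − Σ_{j<i} ((v_i · u_j) / (u_j · u_j)) · u_j.

Step by step this gives:
  u_1 = (1, 3, -2, -2)
  u_2 = (2/3, 2, 11/3, -1/3)
  u_3 = (53/27, -1/9, -11/54, 55/54)

Orthogonality check:
  u_2 · u_1 = 0 (should be 0)
  u_3 · u_1 = 0 (should be 0)
  u_3 · u_2 = 0 (should be 0)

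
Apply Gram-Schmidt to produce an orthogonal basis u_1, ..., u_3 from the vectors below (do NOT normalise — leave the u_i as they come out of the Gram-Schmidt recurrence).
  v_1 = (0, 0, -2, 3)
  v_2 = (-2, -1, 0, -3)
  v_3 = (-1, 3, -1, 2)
Orthogonal basis:
  u_1 = (0, 0, -2, 3)
  u_2 = (-2, -1, -18/13, -12/13)
  u_3 = (-139/101, 284/101, -3/101, -2/101)

Apply the Gram-Schmidt recurrence
  u_1 = v_1
  u_i = v_i − Σ_{j<i} ((v_i · u_j) / (u_j · u_j)) · u_j.

Step by step this gives:
  u_1 = (0, 0, -2, 3)
  u_2 = (-2, -1, -18/13, -12/13)
  u_3 = (-139/101, 284/101, -3/101, -2/101)

Orthogonality check:
  u_2 · u_1 = 0 (should be 0)
  u_3 · u_1 = 0 (should be 0)
  u_3 · u_2 = 0 (should be 0)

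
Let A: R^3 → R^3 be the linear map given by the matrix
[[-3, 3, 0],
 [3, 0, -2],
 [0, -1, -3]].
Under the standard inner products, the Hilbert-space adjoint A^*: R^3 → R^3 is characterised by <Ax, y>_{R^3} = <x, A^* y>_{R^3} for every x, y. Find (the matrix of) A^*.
A^* = A^T =
[[-3, 3, 0],
 [3, 0, -1],
 [0, -2, -3]]

For real matrices with standard dot products, the defining identity <Ax, y> = <x, A^* y> gives (Ax)^T y = x^T (A^*) y, i.e. x^T A^T y = x^T (A^*) y. Since this holds for all x, y, we must have A^* = A^T. Therefore
A^* =
[[-3, 3, 0],
 [3, 0, -1],
 [0, -2, -3]].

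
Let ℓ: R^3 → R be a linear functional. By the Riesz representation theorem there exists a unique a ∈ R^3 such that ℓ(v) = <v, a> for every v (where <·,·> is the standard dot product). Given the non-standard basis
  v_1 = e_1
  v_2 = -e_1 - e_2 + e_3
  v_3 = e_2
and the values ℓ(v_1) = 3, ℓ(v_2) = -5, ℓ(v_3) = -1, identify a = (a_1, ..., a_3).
a = (3, -1, -3)

Write a = (a_1, ..., a_3) in the standard basis. For each basis vector v_i, ℓ(v_i) = <v_i, a> is a linear equation in the a_j's. Collect the n equations into a matrix system V a = ℓ, where row i of V is v_i (expressed in the standard basis). Since V is invertible (lower-triangular with 1s on the diagonal, up to permutation), solve by back-substitution:
  V =
[[1, 0, 0],
 [-1, -1, 1],
 [0, 1, 0]]
  V a = (3, -5, -1)
Solving gives a = (3, -1, -3).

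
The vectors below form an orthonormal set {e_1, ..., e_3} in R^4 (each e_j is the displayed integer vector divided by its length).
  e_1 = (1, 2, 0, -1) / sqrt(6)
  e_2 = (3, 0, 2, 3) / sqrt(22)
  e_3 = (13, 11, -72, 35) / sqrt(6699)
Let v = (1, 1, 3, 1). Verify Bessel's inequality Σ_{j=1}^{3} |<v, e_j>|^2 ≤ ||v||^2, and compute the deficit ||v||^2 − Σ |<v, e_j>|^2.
Σ |<v, e_j>|^2 = 2211/203; ||v||^2 = 12; deficit = 225/203

Write each e_j = u_j / sqrt(<u_j, u_j>) where u_j is the displayed integer vector. Then <v, e_j> = <v, u_j> / sqrt(<u_j, u_j>), so |<v, e_j>|^2 = <v, u_j>^2 / <u_j, u_j>.
Coefficients: <v, e_1> = 2/sqrt(6), <v, e_2> = 12/sqrt(22), <v, e_3> = -157/sqrt(6699).
Square and sum: Σ |<v, e_j>|^2 = 2211/203.
Compute ||v||^2 = v·v = 12.
Deficit = 12 − 2211/203 = 225/203 ≥ 0, confirming Bessel's inequality. (The deficit equals ||v − Σ <v,e_j> e_j||^2, the squared distance from v to span{e_j}.)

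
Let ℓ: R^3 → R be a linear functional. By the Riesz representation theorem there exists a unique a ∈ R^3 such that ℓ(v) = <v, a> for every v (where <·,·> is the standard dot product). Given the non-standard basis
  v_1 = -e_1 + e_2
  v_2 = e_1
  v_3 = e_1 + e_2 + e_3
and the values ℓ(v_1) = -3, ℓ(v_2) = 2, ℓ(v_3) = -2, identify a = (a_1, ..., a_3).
a = (2, -1, -3)

Write a = (a_1, ..., a_3) in the standard basis. For each basis vector v_i, ℓ(v_i) = <v_i, a> is a linear equation in the a_j's. Collect the n equations into a matrix system V a = ℓ, where row i of V is v_i (expressed in the standard basis). Since V is invertible (lower-triangular with 1s on the diagonal, up to permutation), solve by back-substitution:
  V =
[[-1, 1, 0],
 [1, 0, 0],
 [1, 1, 1]]
  V a = (-3, 2, -2)
Solving gives a = (2, -1, -3).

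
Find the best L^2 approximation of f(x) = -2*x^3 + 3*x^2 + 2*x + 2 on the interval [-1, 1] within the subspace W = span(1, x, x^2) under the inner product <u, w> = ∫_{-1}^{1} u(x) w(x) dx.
g(x) = 3*x^2 + 4*x/5 + 2

The best approximation g ∈ W is the orthogonal projection of f onto W. Writing g = a_0 + a_1 x + a_2 x^2, the coefficients solve the normal equations G · a = b where
  G_{ij} = <φ_i, φ_j> and b_i = <f, φ_i>, with φ_0 = 1, φ_1 = x, φ_2 = x^2.
G =
  [2, 0, 2/3]
  [0, 2/3, 0]
  [2/3, 0, 2/5],
b = (6, 8/15, 38/15).
Solving gives a_0 = 2, a_1 = 4/5, a_2 = 3, so
  g(x) = 3*x^2 + 4*x/5 + 2.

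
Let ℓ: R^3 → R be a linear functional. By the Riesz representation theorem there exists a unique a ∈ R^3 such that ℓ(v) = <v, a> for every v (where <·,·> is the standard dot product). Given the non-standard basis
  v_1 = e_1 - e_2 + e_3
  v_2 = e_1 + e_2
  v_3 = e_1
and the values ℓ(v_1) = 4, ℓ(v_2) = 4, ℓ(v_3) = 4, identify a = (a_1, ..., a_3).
a = (4, 0, 0)

Write a = (a_1, ..., a_3) in the standard basis. For each basis vector v_i, ℓ(v_i) = <v_i, a> is a linear equation in the a_j's. Collect the n equations into a matrix system V a = ℓ, where row i of V is v_i (expressed in the standard basis). Since V is invertible (lower-triangular with 1s on the diagonal, up to permutation), solve by back-substitution:
  V =
[[1, -1, 1],
 [1, 1, 0],
 [1, 0, 0]]
  V a = (4, 4, 4)
Solving gives a = (4, 0, 0).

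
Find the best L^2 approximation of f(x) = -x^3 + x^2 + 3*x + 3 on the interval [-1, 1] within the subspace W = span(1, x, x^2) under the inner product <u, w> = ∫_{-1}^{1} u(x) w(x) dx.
g(x) = x^2 + 12*x/5 + 3

The best approximation g ∈ W is the orthogonal projection of f onto W. Writing g = a_0 + a_1 x + a_2 x^2, the coefficients solve the normal equations G · a = b where
  G_{ij} = <φ_i, φ_j> and b_i = <f, φ_i>, with φ_0 = 1, φ_1 = x, φ_2 = x^2.
G =
  [2, 0, 2/3]
  [0, 2/3, 0]
  [2/3, 0, 2/5],
b = (20/3, 8/5, 12/5).
Solving gives a_0 = 3, a_1 = 12/5, a_2 = 1, so
  g(x) = x^2 + 12*x/5 + 3.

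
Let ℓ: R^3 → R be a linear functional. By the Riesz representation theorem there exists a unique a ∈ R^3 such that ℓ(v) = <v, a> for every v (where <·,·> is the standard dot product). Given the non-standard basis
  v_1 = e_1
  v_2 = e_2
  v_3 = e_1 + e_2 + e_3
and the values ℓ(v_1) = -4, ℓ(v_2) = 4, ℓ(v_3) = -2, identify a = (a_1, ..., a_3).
a = (-4, 4, -2)

Write a = (a_1, ..., a_3) in the standard basis. For each basis vector v_i, ℓ(v_i) = <v_i, a> is a linear equation in the a_j's. Collect the n equations into a matrix system V a = ℓ, where row i of V is v_i (expressed in the standard basis). Since V is invertible (lower-triangular with 1s on the diagonal, up to permutation), solve by back-substitution:
  V =
[[1, 0, 0],
 [0, 1, 0],
 [1, 1, 1]]
  V a = (-4, 4, -2)
Solving gives a = (-4, 4, -2).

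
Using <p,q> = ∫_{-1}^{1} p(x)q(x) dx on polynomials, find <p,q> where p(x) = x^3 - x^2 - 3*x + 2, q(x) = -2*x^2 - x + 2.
<p,q> = 32/5

Expand the product: p(x)·q(x) = -2*x^5 + x^4 + 9*x^3 - 3*x^2 - 8*x + 4.
∫_{-1}^{1} of each monomial x^k gives [2/(k+1) if k even, 0 if k odd]. Integrating term-by-term (or equivalently evaluating the antiderivative F(x) = -x^6/3 + x^5/5 + 9*x^4/4 - x^3 - 4*x^2 + 4*x at the endpoints):
  F(1) − F(−1) = 67/60 − (-317/60) = 32/5.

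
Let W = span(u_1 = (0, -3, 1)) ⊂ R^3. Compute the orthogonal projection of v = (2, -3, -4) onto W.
proj_W(v) = (0, -3/2, 1/2)

Set up U = [u_1 | ... | u_1] ∈ R^(3×1). The projector onto W = col(U) is P = U (U^T U)^(-1) U^T.
Compute U^T U =
  [10],
and U^T v = (5).
Solve U^T U · c = U^T v for the coefficients: c = (1/2). The projection is proj_W(v) = U c.
Check: (v - proj_W(v)) · u_1 = 0  (should be 0).
Result: proj_W(v) = (0, -3/2, 1/2).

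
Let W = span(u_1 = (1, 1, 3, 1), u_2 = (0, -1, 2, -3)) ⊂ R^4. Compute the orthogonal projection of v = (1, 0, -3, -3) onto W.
proj_W(v) = (-40/41, -109/82, -91/41, -167/82)

Set up U = [u_1 | ... | u_2] ∈ R^(4×2). The projector onto W = col(U) is P = U (U^T U)^(-1) U^T.
Compute U^T U =
  [12, 2]
  [2, 14],
and U^T v = (-11, 3).
Solve U^T U · c = U^T v for the coefficients: c = (-40/41, 29/82). The projection is proj_W(v) = U c.
Check: (v - proj_W(v)) · u_1 = 0  (should be 0).
Check: (v - proj_W(v)) · u_2 = 0  (should be 0).
Result: proj_W(v) = (-40/41, -109/82, -91/41, -167/82).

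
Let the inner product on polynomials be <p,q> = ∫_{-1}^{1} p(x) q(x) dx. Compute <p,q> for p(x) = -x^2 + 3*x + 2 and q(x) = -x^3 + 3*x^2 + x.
<p,q> = 18/5

Expand the product: p(x)·q(x) = x^5 - 6*x^4 + 6*x^3 + 9*x^2 + 2*x.
∫_{-1}^{1} of each monomial x^k gives [2/(k+1) if k even, 0 if k odd]. Integrating term-by-term (or equivalently evaluating the antiderivative F(x) = x^6/6 - 6*x^5/5 + 3*x^4/2 + 3*x^3 + x^2 at the endpoints):
  F(1) − F(−1) = 67/15 − (13/15) = 18/5.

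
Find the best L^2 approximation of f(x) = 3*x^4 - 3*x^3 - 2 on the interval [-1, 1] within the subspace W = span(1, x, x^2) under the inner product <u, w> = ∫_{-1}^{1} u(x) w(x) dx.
g(x) = 18*x^2/7 - 9*x/5 - 79/35

The best approximation g ∈ W is the orthogonal projection of f onto W. Writing g = a_0 + a_1 x + a_2 x^2, the coefficients solve the normal equations G · a = b where
  G_{ij} = <φ_i, φ_j> and b_i = <f, φ_i>, with φ_0 = 1, φ_1 = x, φ_2 = x^2.
G =
  [2, 0, 2/3]
  [0, 2/3, 0]
  [2/3, 0, 2/5],
b = (-14/5, -6/5, -10/21).
Solving gives a_0 = -79/35, a_1 = -9/5, a_2 = 18/7, so
  g(x) = 18*x^2/7 - 9*x/5 - 79/35.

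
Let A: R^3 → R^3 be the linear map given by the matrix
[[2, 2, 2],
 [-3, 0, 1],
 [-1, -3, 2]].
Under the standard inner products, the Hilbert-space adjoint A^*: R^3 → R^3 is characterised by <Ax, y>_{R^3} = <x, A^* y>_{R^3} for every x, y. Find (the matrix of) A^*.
A^* = A^T =
[[2, -3, -1],
 [2, 0, -3],
 [2, 1, 2]]

For real matrices with standard dot products, the defining identity <Ax, y> = <x, A^* y> gives (Ax)^T y = x^T (A^*) y, i.e. x^T A^T y = x^T (A^*) y. Since this holds for all x, y, we must have A^* = A^T. Therefore
A^* =
[[2, -3, -1],
 [2, 0, -3],
 [2, 1, 2]].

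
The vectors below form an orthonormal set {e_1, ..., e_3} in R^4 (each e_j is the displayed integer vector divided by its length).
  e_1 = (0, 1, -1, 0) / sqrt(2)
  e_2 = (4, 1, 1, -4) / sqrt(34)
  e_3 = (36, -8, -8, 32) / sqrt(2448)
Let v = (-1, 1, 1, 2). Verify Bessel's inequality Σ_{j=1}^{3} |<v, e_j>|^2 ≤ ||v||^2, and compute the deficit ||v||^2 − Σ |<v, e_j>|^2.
Σ |<v, e_j>|^2 = 3; ||v||^2 = 7; deficit = 4

Write each e_j = u_j / sqrt(<u_j, u_j>) where u_j is the displayed integer vector. Then <v, e_j> = <v, u_j> / sqrt(<u_j, u_j>), so |<v, e_j>|^2 = <v, u_j>^2 / <u_j, u_j>.
Coefficients: <v, e_1> = 0/sqrt(2), <v, e_2> = -10/sqrt(34), <v, e_3> = 12/sqrt(2448).
Square and sum: Σ |<v, e_j>|^2 = 3.
Compute ||v||^2 = v·v = 7.
Deficit = 7 − 3 = 4 ≥ 0, confirming Bessel's inequality. (The deficit equals ||v − Σ <v,e_j> e_j||^2, the squared distance from v to span{e_j}.)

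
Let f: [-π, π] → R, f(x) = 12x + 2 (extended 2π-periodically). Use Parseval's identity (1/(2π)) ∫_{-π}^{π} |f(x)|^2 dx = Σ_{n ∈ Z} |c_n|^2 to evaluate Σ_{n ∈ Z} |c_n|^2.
Σ |c_n|^2 = 48π^2 + 4

Expand and integrate term by term over [-π, π]:
  ∫ (12x)^2 dx = 144·(2π^3/3); ∫ 2·12·(2)·x dx = 0 (odd integrand); ∫ 2^2 dx = 4·2π.
So (1/(2π)) ∫_{-π}^{π} (12x + 2)^2 dx = 144π^2/3 + 4 = 48π^2 + 4.
Parseval ⇒ Σ |c_n|^2 = 48π^2 + 4.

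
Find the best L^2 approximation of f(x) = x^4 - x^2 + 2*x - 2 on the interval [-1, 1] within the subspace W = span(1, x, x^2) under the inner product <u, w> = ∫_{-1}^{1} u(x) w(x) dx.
g(x) = -x^2/7 + 2*x - 73/35

The best approximation g ∈ W is the orthogonal projection of f onto W. Writing g = a_0 + a_1 x + a_2 x^2, the coefficients solve the normal equations G · a = b where
  G_{ij} = <φ_i, φ_j> and b_i = <f, φ_i>, with φ_0 = 1, φ_1 = x, φ_2 = x^2.
G =
  [2, 0, 2/3]
  [0, 2/3, 0]
  [2/3, 0, 2/5],
b = (-64/15, 4/3, -152/105).
Solving gives a_0 = -73/35, a_1 = 2, a_2 = -1/7, so
  g(x) = -x^2/7 + 2*x - 73/35.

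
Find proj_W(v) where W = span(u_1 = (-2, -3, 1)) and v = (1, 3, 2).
proj_W(v) = (9/7, 27/14, -9/14)

Set up U = [u_1 | ... | u_1] ∈ R^(3×1). The projector onto W = col(U) is P = U (U^T U)^(-1) U^T.
Compute U^T U =
  [14],
and U^T v = (-9).
Solve U^T U · c = U^T v for the coefficients: c = (-9/14). The projection is proj_W(v) = U c.
Check: (v - proj_W(v)) · u_1 = 0  (should be 0).
Result: proj_W(v) = (9/7, 27/14, -9/14).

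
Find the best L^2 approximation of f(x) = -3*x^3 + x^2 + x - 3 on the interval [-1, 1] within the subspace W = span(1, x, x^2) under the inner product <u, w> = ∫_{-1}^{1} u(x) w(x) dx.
g(x) = x^2 - 4*x/5 - 3

The best approximation g ∈ W is the orthogonal projection of f onto W. Writing g = a_0 + a_1 x + a_2 x^2, the coefficients solve the normal equations G · a = b where
  G_{ij} = <φ_i, φ_j> and b_i = <f, φ_i>, with φ_0 = 1, φ_1 = x, φ_2 = x^2.
G =
  [2, 0, 2/3]
  [0, 2/3, 0]
  [2/3, 0, 2/5],
b = (-16/3, -8/15, -8/5).
Solving gives a_0 = -3, a_1 = -4/5, a_2 = 1, so
  g(x) = x^2 - 4*x/5 - 3.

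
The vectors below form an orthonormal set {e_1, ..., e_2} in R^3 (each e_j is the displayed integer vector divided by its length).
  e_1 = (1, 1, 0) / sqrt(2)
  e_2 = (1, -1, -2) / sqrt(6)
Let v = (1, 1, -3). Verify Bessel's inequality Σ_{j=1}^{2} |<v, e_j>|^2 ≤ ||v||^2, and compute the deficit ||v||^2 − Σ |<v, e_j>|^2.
Σ |<v, e_j>|^2 = 8; ||v||^2 = 11; deficit = 3

Write each e_j = u_j / sqrt(<u_j, u_j>) where u_j is the displayed integer vector. Then <v, e_j> = <v, u_j> / sqrt(<u_j, u_j>), so |<v, e_j>|^2 = <v, u_j>^2 / <u_j, u_j>.
Coefficients: <v, e_1> = 2/sqrt(2), <v, e_2> = 6/sqrt(6).
Square and sum: Σ |<v, e_j>|^2 = 8.
Compute ||v||^2 = v·v = 11.
Deficit = 11 − 8 = 3 ≥ 0, confirming Bessel's inequality. (The deficit equals ||v − Σ <v,e_j> e_j||^2, the squared distance from v to span{e_j}.)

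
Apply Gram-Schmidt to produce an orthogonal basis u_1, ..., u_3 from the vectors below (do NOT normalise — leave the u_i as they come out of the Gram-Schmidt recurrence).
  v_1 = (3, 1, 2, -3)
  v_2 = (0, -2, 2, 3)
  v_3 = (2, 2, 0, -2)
Orthogonal basis:
  u_1 = (3, 1, 2, -3)
  u_2 = (21/23, -39/23, 60/23, 48/23)
  u_3 = (10/19, 14/19, -4/19, 12/19)

Apply the Gram-Schmidt recurrence
  u_1 = v_1
  u_i = v_i − Σ_{j<i} ((v_i · u_j) / (u_j · u_j)) · u_j.

Step by step this gives:
  u_1 = (3, 1, 2, -3)
  u_2 = (21/23, -39/23, 60/23, 48/23)
  u_3 = (10/19, 14/19, -4/19, 12/19)

Orthogonality check:
  u_2 · u_1 = 0 (should be 0)
  u_3 · u_1 = 0 (should be 0)
  u_3 · u_2 = 0 (should be 0)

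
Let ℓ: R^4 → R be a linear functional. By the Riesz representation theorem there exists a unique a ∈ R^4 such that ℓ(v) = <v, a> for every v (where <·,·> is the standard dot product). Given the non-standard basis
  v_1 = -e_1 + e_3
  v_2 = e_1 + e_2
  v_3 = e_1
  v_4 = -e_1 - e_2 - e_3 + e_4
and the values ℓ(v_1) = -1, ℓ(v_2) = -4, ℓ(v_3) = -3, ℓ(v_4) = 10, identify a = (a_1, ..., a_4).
a = (-3, -1, -4, 2)

Write a = (a_1, ..., a_4) in the standard basis. For each basis vector v_i, ℓ(v_i) = <v_i, a> is a linear equation in the a_j's. Collect the n equations into a matrix system V a = ℓ, where row i of V is v_i (expressed in the standard basis). Since V is invertible (lower-triangular with 1s on the diagonal, up to permutation), solve by back-substitution:
  V =
[[-1, 0, 1, 0],
 [1, 1, 0, 0],
 [1, 0, 0, 0],
 [-1, -1, -1, 1]]
  V a = (-1, -4, -3, 10)
Solving gives a = (-3, -1, -4, 2).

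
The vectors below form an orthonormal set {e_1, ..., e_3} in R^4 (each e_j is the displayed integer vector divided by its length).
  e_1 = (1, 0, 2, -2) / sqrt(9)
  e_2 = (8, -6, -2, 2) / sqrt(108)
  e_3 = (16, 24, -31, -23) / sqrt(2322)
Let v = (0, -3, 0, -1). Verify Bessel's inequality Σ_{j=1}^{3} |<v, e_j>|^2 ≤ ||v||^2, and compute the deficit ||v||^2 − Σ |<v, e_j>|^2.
Σ |<v, e_j>|^2 = 331/86; ||v||^2 = 10; deficit = 529/86

Write each e_j = u_j / sqrt(<u_j, u_j>) where u_j is the displayed integer vector. Then <v, e_j> = <v, u_j> / sqrt(<u_j, u_j>), so |<v, e_j>|^2 = <v, u_j>^2 / <u_j, u_j>.
Coefficients: <v, e_1> = 2/sqrt(9), <v, e_2> = 16/sqrt(108), <v, e_3> = -49/sqrt(2322).
Square and sum: Σ |<v, e_j>|^2 = 331/86.
Compute ||v||^2 = v·v = 10.
Deficit = 10 − 331/86 = 529/86 ≥ 0, confirming Bessel's inequality. (The deficit equals ||v − Σ <v,e_j> e_j||^2, the squared distance from v to span{e_j}.)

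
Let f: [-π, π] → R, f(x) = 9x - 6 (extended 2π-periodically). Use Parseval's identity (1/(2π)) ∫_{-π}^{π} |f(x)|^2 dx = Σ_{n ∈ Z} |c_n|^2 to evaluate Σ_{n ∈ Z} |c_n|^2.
Σ |c_n|^2 = 27π^2 + 36

Expand and integrate term by term over [-π, π]:
  ∫ (9x)^2 dx = 81·(2π^3/3); ∫ 2·9·(-6)·x dx = 0 (odd integrand); ∫ (-6)^2 dx = 36·2π.
So (1/(2π)) ∫_{-π}^{π} (9x - 6)^2 dx = 81π^2/3 + 36 = 27π^2 + 36.
Parseval ⇒ Σ |c_n|^2 = 27π^2 + 36.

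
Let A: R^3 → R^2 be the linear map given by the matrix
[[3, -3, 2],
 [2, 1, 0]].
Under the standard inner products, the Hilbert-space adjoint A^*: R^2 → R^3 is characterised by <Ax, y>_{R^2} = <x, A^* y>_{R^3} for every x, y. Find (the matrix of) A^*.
A^* = A^T =
[[3, 2],
 [-3, 1],
 [2, 0]]

For real matrices with standard dot products, the defining identity <Ax, y> = <x, A^* y> gives (Ax)^T y = x^T (A^*) y, i.e. x^T A^T y = x^T (A^*) y. Since this holds for all x, y, we must have A^* = A^T. Therefore
A^* =
[[3, 2],
 [-3, 1],
 [2, 0]].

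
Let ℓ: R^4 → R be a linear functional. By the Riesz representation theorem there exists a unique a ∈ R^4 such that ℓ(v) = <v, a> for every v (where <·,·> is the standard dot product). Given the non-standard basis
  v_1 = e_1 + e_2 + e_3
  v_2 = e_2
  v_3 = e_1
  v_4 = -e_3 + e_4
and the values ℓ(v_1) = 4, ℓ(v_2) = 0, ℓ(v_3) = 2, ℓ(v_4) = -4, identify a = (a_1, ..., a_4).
a = (2, 0, 2, -2)

Write a = (a_1, ..., a_4) in the standard basis. For each basis vector v_i, ℓ(v_i) = <v_i, a> is a linear equation in the a_j's. Collect the n equations into a matrix system V a = ℓ, where row i of V is v_i (expressed in the standard basis). Since V is invertible (lower-triangular with 1s on the diagonal, up to permutation), solve by back-substitution:
  V =
[[1, 1, 1, 0],
 [0, 1, 0, 0],
 [1, 0, 0, 0],
 [0, 0, -1, 1]]
  V a = (4, 0, 2, -4)
Solving gives a = (2, 0, 2, -2).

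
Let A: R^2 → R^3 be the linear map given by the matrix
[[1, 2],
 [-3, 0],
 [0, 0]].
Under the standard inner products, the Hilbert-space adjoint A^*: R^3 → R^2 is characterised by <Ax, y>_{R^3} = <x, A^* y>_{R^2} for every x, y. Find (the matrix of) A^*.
A^* = A^T =
[[1, -3, 0],
 [2, 0, 0]]

For real matrices with standard dot products, the defining identity <Ax, y> = <x, A^* y> gives (Ax)^T y = x^T (A^*) y, i.e. x^T A^T y = x^T (A^*) y. Since this holds for all x, y, we must have A^* = A^T. Therefore
A^* =
[[1, -3, 0],
 [2, 0, 0]].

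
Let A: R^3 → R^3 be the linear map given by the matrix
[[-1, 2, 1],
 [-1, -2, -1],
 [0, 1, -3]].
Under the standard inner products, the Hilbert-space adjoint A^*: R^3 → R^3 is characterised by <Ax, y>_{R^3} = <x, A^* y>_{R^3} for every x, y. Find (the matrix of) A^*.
A^* = A^T =
[[-1, -1, 0],
 [2, -2, 1],
 [1, -1, -3]]

For real matrices with standard dot products, the defining identity <Ax, y> = <x, A^* y> gives (Ax)^T y = x^T (A^*) y, i.e. x^T A^T y = x^T (A^*) y. Since this holds for all x, y, we must have A^* = A^T. Therefore
A^* =
[[-1, -1, 0],
 [2, -2, 1],
 [1, -1, -3]].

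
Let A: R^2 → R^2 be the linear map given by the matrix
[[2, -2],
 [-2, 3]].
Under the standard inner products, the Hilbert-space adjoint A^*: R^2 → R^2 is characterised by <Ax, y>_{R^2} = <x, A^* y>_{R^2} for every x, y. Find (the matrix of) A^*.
A^* = A^T =
[[2, -2],
 [-2, 3]]

For real matrices with standard dot products, the defining identity <Ax, y> = <x, A^* y> gives (Ax)^T y = x^T (A^*) y, i.e. x^T A^T y = x^T (A^*) y. Since this holds for all x, y, we must have A^* = A^T. Therefore
A^* =
[[2, -2],
 [-2, 3]].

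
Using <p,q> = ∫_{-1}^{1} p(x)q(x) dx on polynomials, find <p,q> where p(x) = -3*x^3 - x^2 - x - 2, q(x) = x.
<p,q> = -28/15

Expand the product: p(x)·q(x) = -3*x^4 - x^3 - x^2 - 2*x.
∫_{-1}^{1} of each monomial x^k gives [2/(k+1) if k even, 0 if k odd]. Integrating term-by-term (or equivalently evaluating the antiderivative F(x) = -3*x^5/5 - x^4/4 - x^3/3 - x^2 at the endpoints):
  F(1) − F(−1) = -131/60 − (-19/60) = -28/15.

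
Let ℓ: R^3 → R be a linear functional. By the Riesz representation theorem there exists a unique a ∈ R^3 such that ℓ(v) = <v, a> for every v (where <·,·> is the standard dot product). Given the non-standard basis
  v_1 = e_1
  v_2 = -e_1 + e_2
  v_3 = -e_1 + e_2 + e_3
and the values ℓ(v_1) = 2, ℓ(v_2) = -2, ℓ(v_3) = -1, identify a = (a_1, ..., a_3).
a = (2, 0, 1)

Write a = (a_1, ..., a_3) in the standard basis. For each basis vector v_i, ℓ(v_i) = <v_i, a> is a linear equation in the a_j's. Collect the n equations into a matrix system V a = ℓ, where row i of V is v_i (expressed in the standard basis). Since V is invertible (lower-triangular with 1s on the diagonal, up to permutation), solve by back-substitution:
  V =
[[1, 0, 0],
 [-1, 1, 0],
 [-1, 1, 1]]
  V a = (2, -2, -1)
Solving gives a = (2, 0, 1).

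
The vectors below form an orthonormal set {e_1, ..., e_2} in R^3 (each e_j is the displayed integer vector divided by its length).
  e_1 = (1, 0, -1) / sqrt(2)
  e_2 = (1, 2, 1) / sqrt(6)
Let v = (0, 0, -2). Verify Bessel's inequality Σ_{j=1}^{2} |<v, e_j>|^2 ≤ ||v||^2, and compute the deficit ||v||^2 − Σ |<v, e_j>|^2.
Σ |<v, e_j>|^2 = 8/3; ||v||^2 = 4; deficit = 4/3

Write each e_j = u_j / sqrt(<u_j, u_j>) where u_j is the displayed integer vector. Then <v, e_j> = <v, u_j> / sqrt(<u_j, u_j>), so |<v, e_j>|^2 = <v, u_j>^2 / <u_j, u_j>.
Coefficients: <v, e_1> = 2/sqrt(2), <v, e_2> = -2/sqrt(6).
Square and sum: Σ |<v, e_j>|^2 = 8/3.
Compute ||v||^2 = v·v = 4.
Deficit = 4 − 8/3 = 4/3 ≥ 0, confirming Bessel's inequality. (The deficit equals ||v − Σ <v,e_j> e_j||^2, the squared distance from v to span{e_j}.)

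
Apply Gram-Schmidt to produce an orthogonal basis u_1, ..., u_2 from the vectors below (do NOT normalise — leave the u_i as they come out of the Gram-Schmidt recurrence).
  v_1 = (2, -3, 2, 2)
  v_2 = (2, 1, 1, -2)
Orthogonal basis:
  u_1 = (2, -3, 2, 2)
  u_2 = (44/21, 6/7, 23/21, -40/21)

Apply the Gram-Schmidt recurrence
  u_1 = v_1
  u_i = v_i − Σ_{j<i} ((v_i · u_j) / (u_j · u_j)) · u_j.

Step by step this gives:
  u_1 = (2, -3, 2, 2)
  u_2 = (44/21, 6/7, 23/21, -40/21)

Orthogonality check:
  u_2 · u_1 = 0 (should be 0)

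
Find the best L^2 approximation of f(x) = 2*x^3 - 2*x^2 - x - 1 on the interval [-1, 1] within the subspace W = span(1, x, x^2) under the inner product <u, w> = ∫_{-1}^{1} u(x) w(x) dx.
g(x) = -2*x^2 + x/5 - 1

The best approximation g ∈ W is the orthogonal projection of f onto W. Writing g = a_0 + a_1 x + a_2 x^2, the coefficients solve the normal equations G · a = b where
  G_{ij} = <φ_i, φ_j> and b_i = <f, φ_i>, with φ_0 = 1, φ_1 = x, φ_2 = x^2.
G =
  [2, 0, 2/3]
  [0, 2/3, 0]
  [2/3, 0, 2/5],
b = (-10/3, 2/15, -22/15).
Solving gives a_0 = -1, a_1 = 1/5, a_2 = -2, so
  g(x) = -2*x^2 + x/5 - 1.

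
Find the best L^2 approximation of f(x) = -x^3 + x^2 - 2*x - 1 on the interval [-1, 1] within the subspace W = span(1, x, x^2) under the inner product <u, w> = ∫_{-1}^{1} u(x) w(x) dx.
g(x) = x^2 - 13*x/5 - 1

The best approximation g ∈ W is the orthogonal projection of f onto W. Writing g = a_0 + a_1 x + a_2 x^2, the coefficients solve the normal equations G · a = b where
  G_{ij} = <φ_i, φ_j> and b_i = <f, φ_i>, with φ_0 = 1, φ_1 = x, φ_2 = x^2.
G =
  [2, 0, 2/3]
  [0, 2/3, 0]
  [2/3, 0, 2/5],
b = (-4/3, -26/15, -4/15).
Solving gives a_0 = -1, a_1 = -13/5, a_2 = 1, so
  g(x) = x^2 - 13*x/5 - 1.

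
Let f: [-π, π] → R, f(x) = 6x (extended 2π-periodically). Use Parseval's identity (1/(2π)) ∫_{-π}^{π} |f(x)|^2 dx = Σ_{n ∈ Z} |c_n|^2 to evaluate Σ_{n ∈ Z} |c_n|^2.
Σ |c_n|^2 = 12π^2

Expand and integrate term by term over [-π, π]:
  ∫ (6x)^2 dx = 36·(2π^3/3); ∫ 2·6·(0)·x dx = 0 (odd integrand); ∫ 0^2 dx = 0·2π.
So (1/(2π)) ∫_{-π}^{π} (6x)^2 dx = 36π^2/3 + 0 = 12π^2.
Parseval ⇒ Σ |c_n|^2 = 12π^2.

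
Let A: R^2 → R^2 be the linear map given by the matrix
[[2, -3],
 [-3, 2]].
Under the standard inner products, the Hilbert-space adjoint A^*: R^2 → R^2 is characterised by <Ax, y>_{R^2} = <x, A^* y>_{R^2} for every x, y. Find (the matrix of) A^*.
A^* = A^T =
[[2, -3],
 [-3, 2]]

For real matrices with standard dot products, the defining identity <Ax, y> = <x, A^* y> gives (Ax)^T y = x^T (A^*) y, i.e. x^T A^T y = x^T (A^*) y. Since this holds for all x, y, we must have A^* = A^T. Therefore
A^* =
[[2, -3],
 [-3, 2]].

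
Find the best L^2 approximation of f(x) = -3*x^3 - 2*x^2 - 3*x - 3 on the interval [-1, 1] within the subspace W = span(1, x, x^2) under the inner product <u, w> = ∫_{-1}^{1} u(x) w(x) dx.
g(x) = -2*x^2 - 24*x/5 - 3

The best approximation g ∈ W is the orthogonal projection of f onto W. Writing g = a_0 + a_1 x + a_2 x^2, the coefficients solve the normal equations G · a = b where
  G_{ij} = <φ_i, φ_j> and b_i = <f, φ_i>, with φ_0 = 1, φ_1 = x, φ_2 = x^2.
G =
  [2, 0, 2/3]
  [0, 2/3, 0]
  [2/3, 0, 2/5],
b = (-22/3, -16/5, -14/5).
Solving gives a_0 = -3, a_1 = -24/5, a_2 = -2, so
  g(x) = -2*x^2 - 24*x/5 - 3.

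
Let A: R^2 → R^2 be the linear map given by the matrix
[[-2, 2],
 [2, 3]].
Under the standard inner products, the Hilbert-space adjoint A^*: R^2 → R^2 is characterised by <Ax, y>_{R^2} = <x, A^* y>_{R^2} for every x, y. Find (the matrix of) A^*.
A^* = A^T =
[[-2, 2],
 [2, 3]]

For real matrices with standard dot products, the defining identity <Ax, y> = <x, A^* y> gives (Ax)^T y = x^T (A^*) y, i.e. x^T A^T y = x^T (A^*) y. Since this holds for all x, y, we must have A^* = A^T. Therefore
A^* =
[[-2, 2],
 [2, 3]].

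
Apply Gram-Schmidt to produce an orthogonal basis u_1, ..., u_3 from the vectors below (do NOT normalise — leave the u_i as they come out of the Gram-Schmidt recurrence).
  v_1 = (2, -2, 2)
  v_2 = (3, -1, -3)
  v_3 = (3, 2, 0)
Orthogonal basis:
  u_1 = (2, -2, 2)
  u_2 = (8/3, -2/3, -10/3)
  u_3 = (12/7, 18/7, 6/7)

Apply the Gram-Schmidt recurrence
  u_1 = v_1
  u_i = v_i − Σ_{j<i} ((v_i · u_j) / (u_j · u_j)) · u_j.

Step by step this gives:
  u_1 = (2, -2, 2)
  u_2 = (8/3, -2/3, -10/3)
  u_3 = (12/7, 18/7, 6/7)

Orthogonality check:
  u_2 · u_1 = 0 (should be 0)
  u_3 · u_1 = 0 (should be 0)
  u_3 · u_2 = 0 (should be 0)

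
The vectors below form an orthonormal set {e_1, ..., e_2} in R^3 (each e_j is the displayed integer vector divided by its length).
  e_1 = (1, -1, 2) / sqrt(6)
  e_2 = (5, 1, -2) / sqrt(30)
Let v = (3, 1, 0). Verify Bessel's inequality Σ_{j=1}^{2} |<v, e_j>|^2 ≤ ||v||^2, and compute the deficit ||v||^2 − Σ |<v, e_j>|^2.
Σ |<v, e_j>|^2 = 46/5; ||v||^2 = 10; deficit = 4/5

Write each e_j = u_j / sqrt(<u_j, u_j>) where u_j is the displayed integer vector. Then <v, e_j> = <v, u_j> / sqrt(<u_j, u_j>), so |<v, e_j>|^2 = <v, u_j>^2 / <u_j, u_j>.
Coefficients: <v, e_1> = 2/sqrt(6), <v, e_2> = 16/sqrt(30).
Square and sum: Σ |<v, e_j>|^2 = 46/5.
Compute ||v||^2 = v·v = 10.
Deficit = 10 − 46/5 = 4/5 ≥ 0, confirming Bessel's inequality. (The deficit equals ||v − Σ <v,e_j> e_j||^2, the squared distance from v to span{e_j}.)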